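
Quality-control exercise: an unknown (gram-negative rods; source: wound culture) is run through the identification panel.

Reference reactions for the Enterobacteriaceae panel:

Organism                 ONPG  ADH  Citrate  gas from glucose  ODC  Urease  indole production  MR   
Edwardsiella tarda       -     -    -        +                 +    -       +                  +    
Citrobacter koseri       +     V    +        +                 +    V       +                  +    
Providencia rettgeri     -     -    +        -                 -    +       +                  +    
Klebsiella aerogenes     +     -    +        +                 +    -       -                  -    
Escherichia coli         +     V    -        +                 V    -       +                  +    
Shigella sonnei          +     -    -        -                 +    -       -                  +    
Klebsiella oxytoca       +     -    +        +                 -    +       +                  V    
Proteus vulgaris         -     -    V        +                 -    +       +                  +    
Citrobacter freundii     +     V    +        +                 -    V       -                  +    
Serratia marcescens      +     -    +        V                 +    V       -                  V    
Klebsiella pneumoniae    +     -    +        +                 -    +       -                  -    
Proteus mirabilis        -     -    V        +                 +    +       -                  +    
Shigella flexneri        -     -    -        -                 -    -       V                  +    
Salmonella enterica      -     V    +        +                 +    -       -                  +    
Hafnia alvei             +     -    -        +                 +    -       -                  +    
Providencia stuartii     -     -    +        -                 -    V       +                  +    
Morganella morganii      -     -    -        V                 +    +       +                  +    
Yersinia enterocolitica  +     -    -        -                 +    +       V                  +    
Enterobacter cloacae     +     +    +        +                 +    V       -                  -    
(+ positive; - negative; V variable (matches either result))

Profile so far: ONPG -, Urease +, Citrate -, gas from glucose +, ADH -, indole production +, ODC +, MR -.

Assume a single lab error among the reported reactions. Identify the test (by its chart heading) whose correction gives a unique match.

MR

As reported, no row in the chart matches all 8 reactions.
Reversing Urease → still no organism matches.
Reversing MR (to +) → unique match: Morganella morganii.
Reversing gas from glucose → still no organism matches.
Reversing ADH → still no organism matches.
Reversing ONPG → still no organism matches.
Reversing Citrate → still no organism matches.
Reversing indole production → still no organism matches.
Reversing ODC → still no organism matches.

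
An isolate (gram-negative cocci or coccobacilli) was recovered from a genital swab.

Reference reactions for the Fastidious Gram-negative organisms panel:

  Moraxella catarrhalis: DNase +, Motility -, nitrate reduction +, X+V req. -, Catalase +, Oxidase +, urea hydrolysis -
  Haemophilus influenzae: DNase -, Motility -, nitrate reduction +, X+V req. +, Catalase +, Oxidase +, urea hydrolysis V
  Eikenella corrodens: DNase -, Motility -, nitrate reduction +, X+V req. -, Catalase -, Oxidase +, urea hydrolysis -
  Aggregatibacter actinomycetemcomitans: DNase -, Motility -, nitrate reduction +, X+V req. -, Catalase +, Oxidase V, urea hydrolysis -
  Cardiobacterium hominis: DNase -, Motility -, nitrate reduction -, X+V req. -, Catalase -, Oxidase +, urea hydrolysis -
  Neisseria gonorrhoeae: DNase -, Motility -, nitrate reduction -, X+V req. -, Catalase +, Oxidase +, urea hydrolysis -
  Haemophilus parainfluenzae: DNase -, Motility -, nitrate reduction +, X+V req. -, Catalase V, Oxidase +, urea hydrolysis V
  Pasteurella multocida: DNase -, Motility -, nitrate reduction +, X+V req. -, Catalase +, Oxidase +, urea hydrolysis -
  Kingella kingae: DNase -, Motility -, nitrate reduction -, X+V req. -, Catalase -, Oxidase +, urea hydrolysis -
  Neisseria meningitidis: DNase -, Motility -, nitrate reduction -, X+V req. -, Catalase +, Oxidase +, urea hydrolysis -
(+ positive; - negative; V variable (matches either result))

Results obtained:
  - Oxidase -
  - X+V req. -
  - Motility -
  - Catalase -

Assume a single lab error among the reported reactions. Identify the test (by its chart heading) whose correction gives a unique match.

Catalase

As reported, no row in the chart matches all 4 reactions.
Reversing Oxidase → 4 organisms match (not unique).
Reversing Catalase (to +) → unique match: Aggregatibacter actinomycetemcomitans.
Reversing X+V req. → still no organism matches.
Reversing Motility → still no organism matches.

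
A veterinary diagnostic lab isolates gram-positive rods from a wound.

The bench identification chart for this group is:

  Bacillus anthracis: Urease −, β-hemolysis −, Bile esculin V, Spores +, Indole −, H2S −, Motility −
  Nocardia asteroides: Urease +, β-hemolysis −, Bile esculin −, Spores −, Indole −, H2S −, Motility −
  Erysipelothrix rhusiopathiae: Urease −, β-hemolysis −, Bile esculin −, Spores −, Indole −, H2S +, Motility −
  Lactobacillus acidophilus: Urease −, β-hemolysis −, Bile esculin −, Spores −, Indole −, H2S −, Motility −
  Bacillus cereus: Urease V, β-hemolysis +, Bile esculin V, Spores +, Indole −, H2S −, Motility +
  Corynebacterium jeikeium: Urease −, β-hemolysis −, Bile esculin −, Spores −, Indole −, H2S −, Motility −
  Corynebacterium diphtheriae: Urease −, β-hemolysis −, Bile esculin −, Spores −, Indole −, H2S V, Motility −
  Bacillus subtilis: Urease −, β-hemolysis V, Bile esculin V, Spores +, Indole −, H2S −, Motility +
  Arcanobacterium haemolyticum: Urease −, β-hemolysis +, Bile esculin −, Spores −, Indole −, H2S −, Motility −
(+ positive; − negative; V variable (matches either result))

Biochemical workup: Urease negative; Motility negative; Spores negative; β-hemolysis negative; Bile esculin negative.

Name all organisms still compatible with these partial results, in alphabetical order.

Corynebacterium diphtheriae, Corynebacterium jeikeium, Erysipelothrix rhusiopathiae, Lactobacillus acidophilus

Spores −: excludes Bacillus anthracis, Bacillus cereus, Bacillus subtilis — 6 left.
Urease −: excludes Nocardia asteroides — 5 left.
Bile esculin −: all 5 remaining candidates are consistent.
Motility −: all 5 remaining candidates are consistent.
β-hemolysis −: excludes Arcanobacterium haemolyticum — 4 left.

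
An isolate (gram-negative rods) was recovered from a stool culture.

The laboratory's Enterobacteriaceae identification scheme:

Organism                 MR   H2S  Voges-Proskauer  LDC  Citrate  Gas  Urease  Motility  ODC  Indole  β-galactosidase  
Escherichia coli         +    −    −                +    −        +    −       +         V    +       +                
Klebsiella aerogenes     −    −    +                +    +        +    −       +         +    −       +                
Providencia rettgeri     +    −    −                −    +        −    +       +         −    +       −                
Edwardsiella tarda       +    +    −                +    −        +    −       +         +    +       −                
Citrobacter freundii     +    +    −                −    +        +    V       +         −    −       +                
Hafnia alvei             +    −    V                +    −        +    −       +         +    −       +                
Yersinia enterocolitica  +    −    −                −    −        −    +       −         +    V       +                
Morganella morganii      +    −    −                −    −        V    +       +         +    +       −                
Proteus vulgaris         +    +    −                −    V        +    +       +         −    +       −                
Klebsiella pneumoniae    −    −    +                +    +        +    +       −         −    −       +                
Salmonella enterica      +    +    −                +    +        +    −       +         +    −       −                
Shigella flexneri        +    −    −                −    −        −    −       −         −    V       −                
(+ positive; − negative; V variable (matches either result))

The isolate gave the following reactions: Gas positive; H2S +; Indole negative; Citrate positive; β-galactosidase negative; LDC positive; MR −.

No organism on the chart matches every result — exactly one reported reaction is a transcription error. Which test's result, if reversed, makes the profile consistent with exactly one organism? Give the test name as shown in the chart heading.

As reported, no row in the chart matches all 7 reactions.
Reversing Citrate → still no organism matches.
Reversing H2S → still no organism matches.
Reversing β-galactosidase → still no organism matches.
Reversing Indole → still no organism matches.
Reversing MR (to +) → unique match: Salmonella enterica.
Reversing Gas → still no organism matches.
Reversing LDC → still no organism matches.

MR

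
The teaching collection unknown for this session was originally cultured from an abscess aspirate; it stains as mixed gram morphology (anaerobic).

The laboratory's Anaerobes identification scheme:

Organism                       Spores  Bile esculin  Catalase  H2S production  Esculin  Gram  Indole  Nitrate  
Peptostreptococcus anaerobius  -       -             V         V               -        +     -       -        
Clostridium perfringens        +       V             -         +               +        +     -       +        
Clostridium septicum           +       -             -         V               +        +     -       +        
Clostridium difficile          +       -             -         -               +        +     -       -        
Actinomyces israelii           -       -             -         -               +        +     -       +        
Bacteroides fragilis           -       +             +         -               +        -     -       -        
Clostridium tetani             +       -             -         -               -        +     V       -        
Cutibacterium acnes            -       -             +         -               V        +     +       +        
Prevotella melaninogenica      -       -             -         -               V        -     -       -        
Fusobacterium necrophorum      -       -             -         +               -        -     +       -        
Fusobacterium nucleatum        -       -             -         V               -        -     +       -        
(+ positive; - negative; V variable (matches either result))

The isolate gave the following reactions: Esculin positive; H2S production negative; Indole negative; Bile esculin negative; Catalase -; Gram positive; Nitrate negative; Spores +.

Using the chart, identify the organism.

Clostridium difficile

Indole -: excludes Cutibacterium acnes, Fusobacterium necrophorum, Fusobacterium nucleatum — 8 left.
Bile esculin -: excludes Bacteroides fragilis — 7 left.
Catalase -: all 7 remaining candidates are consistent.
Nitrate -: excludes Clostridium perfringens, Clostridium septicum, Actinomyces israelii — 4 left.
Gram +: excludes Prevotella melaninogenica — 3 left.
H2S production -: all 3 remaining candidates are consistent.
Spores +: excludes Peptostreptococcus anaerobius — 2 left.
Esculin +: excludes Clostridium tetani — 1 left.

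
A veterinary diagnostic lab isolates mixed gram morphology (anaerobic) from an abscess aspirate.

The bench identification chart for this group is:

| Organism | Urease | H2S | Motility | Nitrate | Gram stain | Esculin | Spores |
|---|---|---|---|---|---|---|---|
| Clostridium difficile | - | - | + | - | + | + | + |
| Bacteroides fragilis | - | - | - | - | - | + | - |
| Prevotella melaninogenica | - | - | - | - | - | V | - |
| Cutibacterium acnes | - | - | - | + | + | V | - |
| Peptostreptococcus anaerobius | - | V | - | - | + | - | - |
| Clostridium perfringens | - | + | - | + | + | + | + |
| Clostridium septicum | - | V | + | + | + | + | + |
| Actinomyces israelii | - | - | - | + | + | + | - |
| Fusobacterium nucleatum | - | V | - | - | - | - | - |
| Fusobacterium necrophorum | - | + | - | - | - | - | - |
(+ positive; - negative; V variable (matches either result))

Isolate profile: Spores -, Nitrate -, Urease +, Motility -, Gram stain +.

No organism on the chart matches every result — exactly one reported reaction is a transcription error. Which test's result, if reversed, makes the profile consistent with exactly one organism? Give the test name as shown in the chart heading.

Urease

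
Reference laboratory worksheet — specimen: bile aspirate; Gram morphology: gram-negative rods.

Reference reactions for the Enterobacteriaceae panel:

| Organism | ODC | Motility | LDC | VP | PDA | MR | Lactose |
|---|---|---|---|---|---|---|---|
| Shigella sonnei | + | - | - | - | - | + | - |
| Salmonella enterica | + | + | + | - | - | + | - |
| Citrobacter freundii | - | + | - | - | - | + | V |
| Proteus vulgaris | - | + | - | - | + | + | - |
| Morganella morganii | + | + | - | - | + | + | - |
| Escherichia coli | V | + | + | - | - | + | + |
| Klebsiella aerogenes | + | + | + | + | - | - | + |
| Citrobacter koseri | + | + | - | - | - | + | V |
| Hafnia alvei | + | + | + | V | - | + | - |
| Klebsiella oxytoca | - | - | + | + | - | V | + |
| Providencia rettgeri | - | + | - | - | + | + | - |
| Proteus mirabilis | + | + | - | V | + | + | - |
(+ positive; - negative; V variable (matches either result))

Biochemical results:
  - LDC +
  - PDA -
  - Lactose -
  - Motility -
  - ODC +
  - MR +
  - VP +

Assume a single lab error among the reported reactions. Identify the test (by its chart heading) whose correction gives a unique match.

As reported, no row in the chart matches all 7 reactions.
Reversing Lactose → still no organism matches.
Reversing ODC → still no organism matches.
Reversing MR → still no organism matches.
Reversing PDA → still no organism matches.
Reversing LDC → still no organism matches.
Reversing VP → still no organism matches.
Reversing Motility (to +) → unique match: Hafnia alvei.

Motility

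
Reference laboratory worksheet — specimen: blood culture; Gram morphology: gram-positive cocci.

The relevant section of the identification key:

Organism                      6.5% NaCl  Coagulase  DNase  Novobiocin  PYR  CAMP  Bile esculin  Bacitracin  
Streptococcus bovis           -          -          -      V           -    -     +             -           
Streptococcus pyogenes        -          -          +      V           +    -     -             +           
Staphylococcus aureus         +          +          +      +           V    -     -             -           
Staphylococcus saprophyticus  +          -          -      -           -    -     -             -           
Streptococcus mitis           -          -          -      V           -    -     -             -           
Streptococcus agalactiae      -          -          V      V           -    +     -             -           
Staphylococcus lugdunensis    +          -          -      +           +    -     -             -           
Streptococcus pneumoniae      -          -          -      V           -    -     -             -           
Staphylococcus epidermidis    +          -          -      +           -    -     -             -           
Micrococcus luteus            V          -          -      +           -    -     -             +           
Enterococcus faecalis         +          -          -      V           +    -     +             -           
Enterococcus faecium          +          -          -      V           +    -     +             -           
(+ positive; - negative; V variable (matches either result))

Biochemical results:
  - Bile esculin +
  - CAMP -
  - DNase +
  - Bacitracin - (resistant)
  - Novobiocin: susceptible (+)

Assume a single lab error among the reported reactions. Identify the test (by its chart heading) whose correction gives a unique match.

Bile esculin

As reported, no row in the chart matches all 5 reactions.
Reversing Bacitracin → still no organism matches.
Reversing Bile esculin (to -) → unique match: Staphylococcus aureus.
Reversing Novobiocin → still no organism matches.
Reversing CAMP → still no organism matches.
Reversing DNase → 3 organisms match (not unique).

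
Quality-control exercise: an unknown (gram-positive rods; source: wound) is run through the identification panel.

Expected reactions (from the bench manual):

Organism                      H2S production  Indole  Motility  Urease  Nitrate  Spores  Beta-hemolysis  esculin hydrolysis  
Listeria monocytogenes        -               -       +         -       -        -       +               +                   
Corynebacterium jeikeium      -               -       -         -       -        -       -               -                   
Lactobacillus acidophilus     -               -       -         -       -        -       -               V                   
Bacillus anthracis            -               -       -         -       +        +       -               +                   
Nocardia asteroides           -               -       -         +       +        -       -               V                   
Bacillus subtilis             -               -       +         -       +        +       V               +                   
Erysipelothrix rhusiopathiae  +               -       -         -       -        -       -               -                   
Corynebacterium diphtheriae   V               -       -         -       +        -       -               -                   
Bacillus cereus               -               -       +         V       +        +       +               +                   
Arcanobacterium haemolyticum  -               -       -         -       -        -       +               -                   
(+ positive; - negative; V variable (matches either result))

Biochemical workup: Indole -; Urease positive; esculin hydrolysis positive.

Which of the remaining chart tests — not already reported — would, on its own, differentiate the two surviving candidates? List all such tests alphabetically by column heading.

Urease +: excludes 8 organisms — 2 left.
Indole -: all 2 remaining candidates are consistent.
esculin hydrolysis +: all 2 remaining candidates are consistent.
Two candidates remain: Bacillus cereus and Nocardia asteroides.
  H2S production: - vs - — same for both, does not separate.
  Motility: Bacillus cereus +, Nocardia asteroides - — discriminates.
  Nitrate: + vs + — same for both, does not separate.
  Spores: Bacillus cereus +, Nocardia asteroides - — discriminates.
  Beta-hemolysis: Bacillus cereus +, Nocardia asteroides - — discriminates.

Beta-hemolysis, Motility, Spores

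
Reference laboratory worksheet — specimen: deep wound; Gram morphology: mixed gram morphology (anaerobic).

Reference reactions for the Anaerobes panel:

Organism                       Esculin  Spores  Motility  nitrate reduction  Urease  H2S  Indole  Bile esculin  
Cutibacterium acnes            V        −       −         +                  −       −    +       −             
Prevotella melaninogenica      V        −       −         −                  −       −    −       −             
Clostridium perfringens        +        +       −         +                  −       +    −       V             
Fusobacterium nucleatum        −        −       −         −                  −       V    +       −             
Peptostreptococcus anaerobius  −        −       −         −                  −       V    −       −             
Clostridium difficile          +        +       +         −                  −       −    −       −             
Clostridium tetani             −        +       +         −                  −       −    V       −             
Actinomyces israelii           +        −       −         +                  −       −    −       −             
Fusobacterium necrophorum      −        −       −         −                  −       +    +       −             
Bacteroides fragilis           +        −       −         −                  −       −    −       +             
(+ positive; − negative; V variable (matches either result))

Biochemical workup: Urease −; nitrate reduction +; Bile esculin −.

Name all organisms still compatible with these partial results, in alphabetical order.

Actinomyces israelii, Clostridium perfringens, Cutibacterium acnes

nitrate reduction +: excludes 7 organisms — 3 left.
Urease −: all 3 remaining candidates are consistent.
Bile esculin −: all 3 remaining candidates are consistent.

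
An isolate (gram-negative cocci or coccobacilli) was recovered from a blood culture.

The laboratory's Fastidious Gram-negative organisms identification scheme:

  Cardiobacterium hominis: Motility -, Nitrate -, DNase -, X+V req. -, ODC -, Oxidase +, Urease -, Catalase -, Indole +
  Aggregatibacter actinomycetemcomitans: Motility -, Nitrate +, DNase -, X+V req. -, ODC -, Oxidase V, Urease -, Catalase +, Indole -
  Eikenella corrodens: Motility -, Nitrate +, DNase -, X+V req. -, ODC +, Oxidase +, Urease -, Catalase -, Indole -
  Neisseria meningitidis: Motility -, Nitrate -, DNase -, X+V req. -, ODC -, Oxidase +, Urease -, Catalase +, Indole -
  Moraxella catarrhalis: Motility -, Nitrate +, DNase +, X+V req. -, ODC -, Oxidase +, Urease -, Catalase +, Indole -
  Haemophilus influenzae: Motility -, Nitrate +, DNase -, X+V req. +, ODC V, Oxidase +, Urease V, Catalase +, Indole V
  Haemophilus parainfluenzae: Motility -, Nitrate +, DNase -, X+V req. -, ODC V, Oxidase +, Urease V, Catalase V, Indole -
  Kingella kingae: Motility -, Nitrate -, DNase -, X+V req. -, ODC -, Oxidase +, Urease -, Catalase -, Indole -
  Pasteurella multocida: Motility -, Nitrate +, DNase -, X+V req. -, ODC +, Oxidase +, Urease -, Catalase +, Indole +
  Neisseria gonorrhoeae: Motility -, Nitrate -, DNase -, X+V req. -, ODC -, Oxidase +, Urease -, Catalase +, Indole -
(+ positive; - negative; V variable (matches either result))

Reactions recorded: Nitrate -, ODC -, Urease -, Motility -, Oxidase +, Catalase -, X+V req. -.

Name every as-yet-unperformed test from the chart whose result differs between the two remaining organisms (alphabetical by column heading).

Indole

X+V req. -: excludes Haemophilus influenzae — 9 left.
Catalase -: excludes 5 organisms — 4 left.
Oxidase +: all 4 remaining candidates are consistent.
ODC -: excludes Eikenella corrodens — 3 left.
Urease -: all 3 remaining candidates are consistent.
Motility -: all 3 remaining candidates are consistent.
Nitrate -: excludes Haemophilus parainfluenzae — 2 left.
Two candidates remain: Cardiobacterium hominis and Kingella kingae.
  DNase: - vs - — same for both, does not separate.
  Indole: Cardiobacterium hominis +, Kingella kingae - — discriminates.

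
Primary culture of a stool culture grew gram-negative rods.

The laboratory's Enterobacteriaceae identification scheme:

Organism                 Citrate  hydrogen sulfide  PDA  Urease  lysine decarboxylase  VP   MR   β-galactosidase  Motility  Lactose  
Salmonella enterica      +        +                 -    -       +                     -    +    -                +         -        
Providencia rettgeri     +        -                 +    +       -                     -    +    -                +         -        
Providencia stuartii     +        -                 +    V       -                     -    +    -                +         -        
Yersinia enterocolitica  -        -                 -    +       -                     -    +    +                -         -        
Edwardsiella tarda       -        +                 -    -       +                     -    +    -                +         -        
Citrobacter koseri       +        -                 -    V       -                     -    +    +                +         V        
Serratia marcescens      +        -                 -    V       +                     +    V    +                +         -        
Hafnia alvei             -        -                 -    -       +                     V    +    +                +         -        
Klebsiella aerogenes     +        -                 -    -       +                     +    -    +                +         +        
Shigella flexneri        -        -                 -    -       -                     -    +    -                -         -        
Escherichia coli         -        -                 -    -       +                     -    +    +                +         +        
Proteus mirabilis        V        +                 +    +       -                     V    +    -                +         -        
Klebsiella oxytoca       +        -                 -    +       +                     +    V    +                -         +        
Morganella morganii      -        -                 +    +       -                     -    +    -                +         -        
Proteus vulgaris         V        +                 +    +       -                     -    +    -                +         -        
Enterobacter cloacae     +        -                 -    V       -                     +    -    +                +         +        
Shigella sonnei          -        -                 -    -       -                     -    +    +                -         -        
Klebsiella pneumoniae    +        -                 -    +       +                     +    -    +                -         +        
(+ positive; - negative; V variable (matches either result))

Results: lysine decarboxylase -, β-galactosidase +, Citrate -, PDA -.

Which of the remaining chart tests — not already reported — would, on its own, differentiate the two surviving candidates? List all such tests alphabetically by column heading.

Urease

PDA -: excludes 5 organisms — 13 left.
lysine decarboxylase -: excludes 8 organisms — 5 left.
Citrate -: excludes Citrobacter koseri, Enterobacter cloacae — 3 left.
β-galactosidase +: excludes Shigella flexneri — 2 left.
Two candidates remain: Shigella sonnei and Yersinia enterocolitica.
  hydrogen sulfide: - vs - — same for both, does not separate.
  Urease: Shigella sonnei -, Yersinia enterocolitica + — discriminates.
  VP: - vs - — same for both, does not separate.
  MR: + vs + — same for both, does not separate.
  Motility: - vs - — same for both, does not separate.
  Lactose: - vs - — same for both, does not separate.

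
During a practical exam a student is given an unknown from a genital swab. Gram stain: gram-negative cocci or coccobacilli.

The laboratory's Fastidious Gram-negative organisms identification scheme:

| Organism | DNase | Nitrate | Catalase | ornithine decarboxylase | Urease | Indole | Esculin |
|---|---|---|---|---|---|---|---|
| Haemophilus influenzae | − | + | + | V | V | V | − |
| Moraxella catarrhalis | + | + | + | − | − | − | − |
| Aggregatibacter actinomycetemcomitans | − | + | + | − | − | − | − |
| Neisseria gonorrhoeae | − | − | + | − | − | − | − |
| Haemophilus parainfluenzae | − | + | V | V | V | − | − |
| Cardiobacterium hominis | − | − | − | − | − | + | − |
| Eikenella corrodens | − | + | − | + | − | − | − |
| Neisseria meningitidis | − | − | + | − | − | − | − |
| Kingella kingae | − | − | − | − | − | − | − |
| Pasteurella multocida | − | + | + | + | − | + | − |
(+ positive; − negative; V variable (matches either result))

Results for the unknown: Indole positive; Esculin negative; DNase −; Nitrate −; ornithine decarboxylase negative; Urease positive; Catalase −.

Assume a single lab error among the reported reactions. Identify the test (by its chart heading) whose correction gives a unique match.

As reported, no row in the chart matches all 7 reactions.
Reversing Urease (to −) → unique match: Cardiobacterium hominis.
Reversing Indole → still no organism matches.
Reversing ornithine decarboxylase → still no organism matches.
Reversing Nitrate → still no organism matches.
Reversing DNase → still no organism matches.
Reversing Esculin → still no organism matches.
Reversing Catalase → still no organism matches.

Urease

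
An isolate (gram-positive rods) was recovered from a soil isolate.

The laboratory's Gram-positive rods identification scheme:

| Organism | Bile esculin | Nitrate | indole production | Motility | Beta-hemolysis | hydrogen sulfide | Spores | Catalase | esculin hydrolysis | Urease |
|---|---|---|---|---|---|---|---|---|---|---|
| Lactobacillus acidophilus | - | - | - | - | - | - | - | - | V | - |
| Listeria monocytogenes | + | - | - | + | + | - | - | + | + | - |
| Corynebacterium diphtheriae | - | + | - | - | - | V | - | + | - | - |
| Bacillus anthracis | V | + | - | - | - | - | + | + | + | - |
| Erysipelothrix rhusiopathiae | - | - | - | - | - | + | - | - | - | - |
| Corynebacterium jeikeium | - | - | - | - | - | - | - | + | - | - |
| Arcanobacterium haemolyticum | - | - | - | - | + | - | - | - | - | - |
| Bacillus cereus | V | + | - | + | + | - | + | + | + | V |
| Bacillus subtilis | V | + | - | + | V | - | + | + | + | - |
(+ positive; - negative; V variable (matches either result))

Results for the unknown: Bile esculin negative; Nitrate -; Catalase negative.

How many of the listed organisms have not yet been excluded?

3

Bile esculin -: excludes Listeria monocytogenes — 8 left.
Nitrate -: excludes Corynebacterium diphtheriae, Bacillus anthracis, Bacillus cereus, Bacillus subtilis — 4 left.
Catalase -: excludes Corynebacterium jeikeium — 3 left.
Still consistent: Arcanobacterium haemolyticum, Erysipelothrix rhusiopathiae, Lactobacillus acidophilus.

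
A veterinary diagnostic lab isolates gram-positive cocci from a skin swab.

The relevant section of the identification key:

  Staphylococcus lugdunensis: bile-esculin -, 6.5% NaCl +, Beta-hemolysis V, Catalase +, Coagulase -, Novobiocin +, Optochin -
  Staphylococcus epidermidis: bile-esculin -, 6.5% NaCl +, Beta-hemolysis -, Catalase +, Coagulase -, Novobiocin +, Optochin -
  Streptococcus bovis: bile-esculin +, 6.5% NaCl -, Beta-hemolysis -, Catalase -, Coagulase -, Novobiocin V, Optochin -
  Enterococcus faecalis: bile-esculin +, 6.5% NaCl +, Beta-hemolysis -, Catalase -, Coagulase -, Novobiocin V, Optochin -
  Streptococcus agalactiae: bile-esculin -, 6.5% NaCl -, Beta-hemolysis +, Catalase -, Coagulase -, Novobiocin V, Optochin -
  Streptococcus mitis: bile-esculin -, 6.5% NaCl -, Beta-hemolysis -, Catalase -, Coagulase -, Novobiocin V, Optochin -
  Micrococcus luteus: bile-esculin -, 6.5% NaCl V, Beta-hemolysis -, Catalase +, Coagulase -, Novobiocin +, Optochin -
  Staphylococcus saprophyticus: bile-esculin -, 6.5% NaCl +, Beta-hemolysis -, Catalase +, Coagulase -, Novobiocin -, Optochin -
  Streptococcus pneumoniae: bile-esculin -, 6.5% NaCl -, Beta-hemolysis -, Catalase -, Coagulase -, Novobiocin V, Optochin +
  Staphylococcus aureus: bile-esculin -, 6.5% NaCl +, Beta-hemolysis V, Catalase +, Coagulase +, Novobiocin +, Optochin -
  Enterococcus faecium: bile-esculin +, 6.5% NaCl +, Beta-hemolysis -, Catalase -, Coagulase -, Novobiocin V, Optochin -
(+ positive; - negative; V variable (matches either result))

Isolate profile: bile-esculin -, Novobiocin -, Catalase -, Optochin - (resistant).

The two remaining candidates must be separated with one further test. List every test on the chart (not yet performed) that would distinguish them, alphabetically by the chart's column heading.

Beta-hemolysis

Novobiocin -: excludes Staphylococcus lugdunensis, Staphylococcus epidermidis, Micrococcus luteus, Staphylococcus aureus — 7 left.
Catalase -: excludes Staphylococcus saprophyticus — 6 left.
bile-esculin -: excludes Streptococcus bovis, Enterococcus faecalis, Enterococcus faecium — 3 left.
Optochin -: excludes Streptococcus pneumoniae — 2 left.
Two candidates remain: Streptococcus agalactiae and Streptococcus mitis.
  6.5% NaCl: - vs - — same for both, does not separate.
  Beta-hemolysis: Streptococcus agalactiae +, Streptococcus mitis - — discriminates.
  Coagulase: - vs - — same for both, does not separate.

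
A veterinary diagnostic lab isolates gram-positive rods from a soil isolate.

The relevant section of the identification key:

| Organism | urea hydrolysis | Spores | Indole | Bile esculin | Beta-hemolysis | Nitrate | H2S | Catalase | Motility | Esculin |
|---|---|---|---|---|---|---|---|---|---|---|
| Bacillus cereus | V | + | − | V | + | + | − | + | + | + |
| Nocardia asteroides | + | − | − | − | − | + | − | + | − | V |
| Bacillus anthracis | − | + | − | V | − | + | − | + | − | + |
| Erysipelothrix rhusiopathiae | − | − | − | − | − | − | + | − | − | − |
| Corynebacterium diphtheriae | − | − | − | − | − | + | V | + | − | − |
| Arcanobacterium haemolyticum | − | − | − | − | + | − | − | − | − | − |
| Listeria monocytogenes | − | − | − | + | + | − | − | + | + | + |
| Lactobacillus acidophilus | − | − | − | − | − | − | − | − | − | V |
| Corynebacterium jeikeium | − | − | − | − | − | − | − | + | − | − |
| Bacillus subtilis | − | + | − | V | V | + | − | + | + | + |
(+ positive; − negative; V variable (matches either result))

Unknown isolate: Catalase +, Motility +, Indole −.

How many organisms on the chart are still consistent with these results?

3

Indole −: all 10 remaining candidates are consistent.
Catalase +: excludes Erysipelothrix rhusiopathiae, Arcanobacterium haemolyticum, Lactobacillus acidophilus — 7 left.
Motility +: excludes Nocardia asteroides, Bacillus anthracis, Corynebacterium diphtheriae, Corynebacterium jeikeium — 3 left.
Still consistent: Bacillus cereus, Bacillus subtilis, Listeria monocytogenes.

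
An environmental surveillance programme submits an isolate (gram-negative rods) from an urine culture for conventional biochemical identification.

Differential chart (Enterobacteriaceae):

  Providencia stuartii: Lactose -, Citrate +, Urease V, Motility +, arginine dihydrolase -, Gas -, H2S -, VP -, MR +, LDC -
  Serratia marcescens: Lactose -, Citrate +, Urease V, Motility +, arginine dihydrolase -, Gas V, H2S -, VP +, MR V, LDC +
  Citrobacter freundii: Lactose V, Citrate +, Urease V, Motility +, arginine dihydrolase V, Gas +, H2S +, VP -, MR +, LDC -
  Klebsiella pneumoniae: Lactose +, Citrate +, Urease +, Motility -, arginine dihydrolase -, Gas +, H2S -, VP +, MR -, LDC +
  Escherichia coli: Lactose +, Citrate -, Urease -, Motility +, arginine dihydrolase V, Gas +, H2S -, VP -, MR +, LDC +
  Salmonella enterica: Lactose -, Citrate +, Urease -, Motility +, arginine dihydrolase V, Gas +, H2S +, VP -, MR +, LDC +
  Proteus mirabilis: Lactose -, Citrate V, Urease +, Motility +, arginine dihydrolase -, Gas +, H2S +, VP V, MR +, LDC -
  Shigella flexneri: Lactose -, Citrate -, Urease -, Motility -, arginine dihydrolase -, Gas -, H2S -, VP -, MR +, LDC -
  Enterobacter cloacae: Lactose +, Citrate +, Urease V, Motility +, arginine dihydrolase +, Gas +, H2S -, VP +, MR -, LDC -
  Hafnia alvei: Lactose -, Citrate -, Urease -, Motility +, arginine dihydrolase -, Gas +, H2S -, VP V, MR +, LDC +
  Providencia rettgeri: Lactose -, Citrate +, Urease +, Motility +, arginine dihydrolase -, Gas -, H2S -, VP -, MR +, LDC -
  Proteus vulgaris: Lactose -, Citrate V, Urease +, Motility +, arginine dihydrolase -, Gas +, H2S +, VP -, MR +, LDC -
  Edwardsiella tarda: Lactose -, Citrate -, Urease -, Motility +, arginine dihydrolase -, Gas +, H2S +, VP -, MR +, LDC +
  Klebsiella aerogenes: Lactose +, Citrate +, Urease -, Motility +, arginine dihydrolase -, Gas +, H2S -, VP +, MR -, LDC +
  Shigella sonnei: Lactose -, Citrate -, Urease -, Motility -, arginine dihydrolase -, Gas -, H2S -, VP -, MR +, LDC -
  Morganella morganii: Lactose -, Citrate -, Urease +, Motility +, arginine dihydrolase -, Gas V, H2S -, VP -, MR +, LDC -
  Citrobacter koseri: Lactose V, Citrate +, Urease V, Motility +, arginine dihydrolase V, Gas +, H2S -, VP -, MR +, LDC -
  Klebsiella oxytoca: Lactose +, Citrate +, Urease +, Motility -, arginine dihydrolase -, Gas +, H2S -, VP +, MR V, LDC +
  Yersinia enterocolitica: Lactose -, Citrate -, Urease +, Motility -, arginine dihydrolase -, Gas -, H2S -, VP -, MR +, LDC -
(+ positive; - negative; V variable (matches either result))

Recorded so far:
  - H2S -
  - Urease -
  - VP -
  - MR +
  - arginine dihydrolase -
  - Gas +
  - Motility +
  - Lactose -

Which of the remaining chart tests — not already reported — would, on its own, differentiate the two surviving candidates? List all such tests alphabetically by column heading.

Citrate, LDC

VP -: excludes 5 organisms — 14 left.
Urease -: excludes 5 organisms — 9 left.
Motility +: excludes Shigella flexneri, Shigella sonnei — 7 left.
Lactose -: excludes Escherichia coli — 6 left.
arginine dihydrolase -: all 6 remaining candidates are consistent.
H2S -: excludes Citrobacter freundii, Salmonella enterica, Edwardsiella tarda — 3 left.
MR +: all 3 remaining candidates are consistent.
Gas +: excludes Providencia stuartii — 2 left.
Two candidates remain: Citrobacter koseri and Hafnia alvei.
  Citrate: Citrobacter koseri +, Hafnia alvei - — discriminates.
  LDC: Citrobacter koseri -, Hafnia alvei + — discriminates.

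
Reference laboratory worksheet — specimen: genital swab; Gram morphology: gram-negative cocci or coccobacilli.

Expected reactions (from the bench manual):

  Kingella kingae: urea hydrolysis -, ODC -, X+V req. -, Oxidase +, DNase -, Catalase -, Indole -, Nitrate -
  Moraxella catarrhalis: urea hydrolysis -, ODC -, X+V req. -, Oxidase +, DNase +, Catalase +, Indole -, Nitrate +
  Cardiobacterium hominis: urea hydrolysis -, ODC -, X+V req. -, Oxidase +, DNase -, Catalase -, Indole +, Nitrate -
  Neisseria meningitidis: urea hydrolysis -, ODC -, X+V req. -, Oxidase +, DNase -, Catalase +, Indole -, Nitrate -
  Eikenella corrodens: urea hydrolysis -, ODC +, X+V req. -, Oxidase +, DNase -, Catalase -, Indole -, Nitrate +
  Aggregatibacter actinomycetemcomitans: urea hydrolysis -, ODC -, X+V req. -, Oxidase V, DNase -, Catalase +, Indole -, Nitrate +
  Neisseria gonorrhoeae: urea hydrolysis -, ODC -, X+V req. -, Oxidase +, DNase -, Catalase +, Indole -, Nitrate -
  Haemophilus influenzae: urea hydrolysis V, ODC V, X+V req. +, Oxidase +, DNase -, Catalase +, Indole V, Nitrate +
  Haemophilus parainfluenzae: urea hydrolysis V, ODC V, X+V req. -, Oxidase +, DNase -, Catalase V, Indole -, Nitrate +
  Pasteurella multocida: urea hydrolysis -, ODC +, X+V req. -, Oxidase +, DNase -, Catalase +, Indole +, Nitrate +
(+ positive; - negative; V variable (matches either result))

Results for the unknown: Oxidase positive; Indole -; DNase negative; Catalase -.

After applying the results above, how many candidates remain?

Catalase -: excludes 6 organisms — 4 left.
DNase -: all 4 remaining candidates are consistent.
Oxidase +: all 4 remaining candidates are consistent.
Indole -: excludes Cardiobacterium hominis — 3 left.
Still consistent: Eikenella corrodens, Haemophilus parainfluenzae, Kingella kingae.

3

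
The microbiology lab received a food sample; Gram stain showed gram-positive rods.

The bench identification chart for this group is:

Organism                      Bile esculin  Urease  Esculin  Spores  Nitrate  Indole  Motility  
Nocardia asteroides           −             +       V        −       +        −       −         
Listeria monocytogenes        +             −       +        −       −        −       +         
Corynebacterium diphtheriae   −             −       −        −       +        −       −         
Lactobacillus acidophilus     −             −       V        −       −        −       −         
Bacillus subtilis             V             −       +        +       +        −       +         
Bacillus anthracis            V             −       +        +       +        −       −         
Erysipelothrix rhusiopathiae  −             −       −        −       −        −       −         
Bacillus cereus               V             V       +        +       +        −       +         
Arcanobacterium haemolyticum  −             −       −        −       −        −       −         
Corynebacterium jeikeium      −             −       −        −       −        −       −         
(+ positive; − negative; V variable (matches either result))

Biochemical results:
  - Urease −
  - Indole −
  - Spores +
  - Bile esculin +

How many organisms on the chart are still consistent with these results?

3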